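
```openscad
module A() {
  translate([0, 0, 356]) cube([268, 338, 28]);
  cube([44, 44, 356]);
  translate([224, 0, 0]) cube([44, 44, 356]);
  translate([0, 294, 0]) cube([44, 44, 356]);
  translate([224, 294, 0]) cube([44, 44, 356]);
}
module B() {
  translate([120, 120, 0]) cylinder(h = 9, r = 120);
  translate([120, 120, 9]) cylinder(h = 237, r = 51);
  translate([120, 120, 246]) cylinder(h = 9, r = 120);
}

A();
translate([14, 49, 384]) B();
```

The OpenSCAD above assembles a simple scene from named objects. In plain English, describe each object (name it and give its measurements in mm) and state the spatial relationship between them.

A is a four-legged stool. The seat is 268×338 mm, 28 mm thick, top at z = 384 mm. It stands on four square legs, each 44×44 mm in cross-section, from z = 0 to the seat underside, each flush with a corner of the seat.

B is a spool: two coaxial disc flanges of radius 120 mm and thickness 9 mm, joined by a core cylinder of radius 51 mm and height 237 mm. The lower flange rests on z = 0 and the three cylinders share a vertical axis.

The spool is on top of the stool, centred.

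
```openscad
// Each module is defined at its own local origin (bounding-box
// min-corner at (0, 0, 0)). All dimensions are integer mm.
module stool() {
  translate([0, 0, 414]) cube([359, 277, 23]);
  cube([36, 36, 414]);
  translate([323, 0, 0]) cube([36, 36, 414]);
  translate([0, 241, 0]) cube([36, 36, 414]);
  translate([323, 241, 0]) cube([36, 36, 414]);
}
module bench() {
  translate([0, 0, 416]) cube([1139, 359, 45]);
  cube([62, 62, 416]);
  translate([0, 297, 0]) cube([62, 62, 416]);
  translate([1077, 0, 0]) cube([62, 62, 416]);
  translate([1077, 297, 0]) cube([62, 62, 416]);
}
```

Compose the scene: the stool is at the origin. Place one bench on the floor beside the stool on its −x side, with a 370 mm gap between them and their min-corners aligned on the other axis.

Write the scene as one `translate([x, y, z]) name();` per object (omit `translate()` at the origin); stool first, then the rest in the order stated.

stool();
translate([-1509, 0, 0]) bench();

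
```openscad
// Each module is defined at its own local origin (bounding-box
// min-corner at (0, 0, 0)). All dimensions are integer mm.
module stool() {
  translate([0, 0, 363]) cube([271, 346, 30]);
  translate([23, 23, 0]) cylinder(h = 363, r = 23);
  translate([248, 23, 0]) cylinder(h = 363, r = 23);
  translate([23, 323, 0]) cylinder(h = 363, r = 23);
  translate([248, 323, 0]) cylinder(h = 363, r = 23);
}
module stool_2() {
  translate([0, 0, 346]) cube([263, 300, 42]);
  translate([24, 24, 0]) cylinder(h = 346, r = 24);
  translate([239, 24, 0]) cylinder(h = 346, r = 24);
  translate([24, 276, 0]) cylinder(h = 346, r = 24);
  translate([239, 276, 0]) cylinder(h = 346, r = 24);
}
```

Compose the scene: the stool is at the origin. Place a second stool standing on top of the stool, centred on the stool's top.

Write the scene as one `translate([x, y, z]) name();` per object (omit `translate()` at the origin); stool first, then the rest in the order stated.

stool();
translate([4, 23, 393]) stool_2();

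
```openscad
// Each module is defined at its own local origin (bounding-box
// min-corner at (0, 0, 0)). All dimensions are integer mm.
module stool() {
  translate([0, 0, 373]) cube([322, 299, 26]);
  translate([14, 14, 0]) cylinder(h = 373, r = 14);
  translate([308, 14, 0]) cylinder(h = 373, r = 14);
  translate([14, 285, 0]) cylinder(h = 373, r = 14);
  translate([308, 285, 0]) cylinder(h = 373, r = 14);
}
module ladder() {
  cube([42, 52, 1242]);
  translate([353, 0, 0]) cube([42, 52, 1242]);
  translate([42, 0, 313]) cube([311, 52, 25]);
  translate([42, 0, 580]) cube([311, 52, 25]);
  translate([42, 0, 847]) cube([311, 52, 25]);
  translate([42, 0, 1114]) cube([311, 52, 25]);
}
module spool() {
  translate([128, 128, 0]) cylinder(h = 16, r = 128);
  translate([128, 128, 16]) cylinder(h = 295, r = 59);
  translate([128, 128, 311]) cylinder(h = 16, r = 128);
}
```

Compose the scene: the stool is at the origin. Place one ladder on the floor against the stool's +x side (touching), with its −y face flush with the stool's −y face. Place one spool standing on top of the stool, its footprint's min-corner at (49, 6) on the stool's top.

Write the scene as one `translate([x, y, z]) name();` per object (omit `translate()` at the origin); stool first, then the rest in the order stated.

stool();
translate([322, 0, 0]) ladder();
translate([49, 6, 399]) spool();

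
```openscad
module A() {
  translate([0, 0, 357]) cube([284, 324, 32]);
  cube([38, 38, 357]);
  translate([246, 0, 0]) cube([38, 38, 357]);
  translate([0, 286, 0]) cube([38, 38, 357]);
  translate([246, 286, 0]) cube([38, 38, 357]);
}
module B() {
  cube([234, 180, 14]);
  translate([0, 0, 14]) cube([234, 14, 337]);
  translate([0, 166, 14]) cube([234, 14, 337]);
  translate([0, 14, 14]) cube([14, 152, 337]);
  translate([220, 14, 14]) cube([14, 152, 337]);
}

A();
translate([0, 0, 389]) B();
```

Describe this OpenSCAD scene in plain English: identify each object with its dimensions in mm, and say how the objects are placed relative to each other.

A is a simple wooden stool: a rectangular seat 284 mm (x) by 324 mm (y), 32 mm thick, top face at z = 389 mm, on four square legs, each 38×38 mm in cross-section. The legs rest on z = 0, each flush with a corner of the seat.

B is an open storage box with external size 234×180×351 mm and wall thickness 14 mm (the base is also 14 mm thick). The base covers the whole footprint; the four walls stand on the base, with the y-facing walls full-width and the x-facing walls fitting between their inner faces.

The open box is on top of the stool.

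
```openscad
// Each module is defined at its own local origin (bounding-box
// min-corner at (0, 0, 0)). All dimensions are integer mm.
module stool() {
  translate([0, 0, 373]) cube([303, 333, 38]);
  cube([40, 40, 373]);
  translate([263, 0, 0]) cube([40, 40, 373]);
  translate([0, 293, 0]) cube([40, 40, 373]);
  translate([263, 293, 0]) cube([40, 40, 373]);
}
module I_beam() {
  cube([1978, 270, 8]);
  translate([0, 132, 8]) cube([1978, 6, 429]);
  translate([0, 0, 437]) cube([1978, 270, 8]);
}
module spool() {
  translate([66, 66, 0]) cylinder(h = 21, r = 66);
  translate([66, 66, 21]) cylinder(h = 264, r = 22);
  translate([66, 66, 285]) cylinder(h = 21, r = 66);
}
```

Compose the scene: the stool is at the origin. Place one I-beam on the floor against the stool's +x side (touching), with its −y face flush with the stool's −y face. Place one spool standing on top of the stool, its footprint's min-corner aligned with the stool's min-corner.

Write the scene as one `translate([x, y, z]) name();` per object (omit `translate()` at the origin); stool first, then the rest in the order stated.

stool();
translate([303, 0, 0]) I_beam();
translate([0, 0, 411]) spool();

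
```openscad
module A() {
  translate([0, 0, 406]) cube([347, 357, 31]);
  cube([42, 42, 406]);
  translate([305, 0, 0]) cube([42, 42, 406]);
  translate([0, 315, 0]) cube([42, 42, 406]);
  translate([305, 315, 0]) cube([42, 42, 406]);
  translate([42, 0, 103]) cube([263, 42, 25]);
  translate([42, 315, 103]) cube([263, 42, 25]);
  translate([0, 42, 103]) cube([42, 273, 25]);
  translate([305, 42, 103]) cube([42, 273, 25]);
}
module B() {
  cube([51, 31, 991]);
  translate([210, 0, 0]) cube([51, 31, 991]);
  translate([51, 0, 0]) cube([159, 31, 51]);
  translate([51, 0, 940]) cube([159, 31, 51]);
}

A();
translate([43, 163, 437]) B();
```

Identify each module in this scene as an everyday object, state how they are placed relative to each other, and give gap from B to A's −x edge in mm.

The picture frame's min-x is at 43; the stool's min-x is 0; gap = 43 mm.

A is a stool. B is a picture frame. The picture frame is on top of the stool, centred. The gap from the picture frame to the stool's −x edge is 43 mm.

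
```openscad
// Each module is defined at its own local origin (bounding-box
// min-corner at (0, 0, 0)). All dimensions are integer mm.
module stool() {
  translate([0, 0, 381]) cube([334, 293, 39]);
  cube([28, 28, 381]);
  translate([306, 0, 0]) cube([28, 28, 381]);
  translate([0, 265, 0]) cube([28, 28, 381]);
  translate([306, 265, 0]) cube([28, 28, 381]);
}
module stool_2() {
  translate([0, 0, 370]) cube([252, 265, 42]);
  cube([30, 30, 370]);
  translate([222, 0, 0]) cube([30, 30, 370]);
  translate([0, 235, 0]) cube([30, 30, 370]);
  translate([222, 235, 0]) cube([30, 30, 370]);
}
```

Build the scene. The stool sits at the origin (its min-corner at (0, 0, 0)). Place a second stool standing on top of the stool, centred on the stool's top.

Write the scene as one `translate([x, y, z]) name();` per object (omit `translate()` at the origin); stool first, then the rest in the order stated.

stool();
translate([41, 14, 420]) stool_2();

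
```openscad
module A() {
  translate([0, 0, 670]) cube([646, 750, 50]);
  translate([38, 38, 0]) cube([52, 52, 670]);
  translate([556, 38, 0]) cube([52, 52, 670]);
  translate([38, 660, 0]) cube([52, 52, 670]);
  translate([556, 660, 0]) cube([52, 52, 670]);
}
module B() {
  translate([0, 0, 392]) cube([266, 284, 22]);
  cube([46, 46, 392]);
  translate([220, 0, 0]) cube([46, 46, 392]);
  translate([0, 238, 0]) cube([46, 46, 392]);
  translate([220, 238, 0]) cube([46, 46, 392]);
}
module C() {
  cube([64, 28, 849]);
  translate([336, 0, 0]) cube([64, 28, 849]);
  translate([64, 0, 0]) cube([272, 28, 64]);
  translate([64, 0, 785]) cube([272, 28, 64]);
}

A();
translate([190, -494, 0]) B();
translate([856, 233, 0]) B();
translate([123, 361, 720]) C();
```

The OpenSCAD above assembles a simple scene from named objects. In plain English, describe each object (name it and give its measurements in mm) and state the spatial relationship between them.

A is a table: top 646 mm (x) × 750 mm (y), 50 mm thick, upper face at z = 720 mm, on four 52×52 mm square legs, each inset 38 mm from the nearest pair of top edges, running from z = 0 to the bottom of the top.

B is a four-legged stool. The seat is a 266×284×22 mm slab whose top surface is at z = 414 mm; four square legs, each 46×46 mm in cross-section, run from the floor (z = 0) to the underside of the seat, each flush with a corner of the seat.

C is a picture frame with a 272×721 mm rectangular opening (x by z) and a uniform 64 mm border on every side. Frame depth is 28 mm along y. It is built from two vertical stiles running the full outside height and two horizontal rails spanning the gap between the stiles.

Two stools sit around the table at the −y, +x sides. The picture frame is on top of the table, centred.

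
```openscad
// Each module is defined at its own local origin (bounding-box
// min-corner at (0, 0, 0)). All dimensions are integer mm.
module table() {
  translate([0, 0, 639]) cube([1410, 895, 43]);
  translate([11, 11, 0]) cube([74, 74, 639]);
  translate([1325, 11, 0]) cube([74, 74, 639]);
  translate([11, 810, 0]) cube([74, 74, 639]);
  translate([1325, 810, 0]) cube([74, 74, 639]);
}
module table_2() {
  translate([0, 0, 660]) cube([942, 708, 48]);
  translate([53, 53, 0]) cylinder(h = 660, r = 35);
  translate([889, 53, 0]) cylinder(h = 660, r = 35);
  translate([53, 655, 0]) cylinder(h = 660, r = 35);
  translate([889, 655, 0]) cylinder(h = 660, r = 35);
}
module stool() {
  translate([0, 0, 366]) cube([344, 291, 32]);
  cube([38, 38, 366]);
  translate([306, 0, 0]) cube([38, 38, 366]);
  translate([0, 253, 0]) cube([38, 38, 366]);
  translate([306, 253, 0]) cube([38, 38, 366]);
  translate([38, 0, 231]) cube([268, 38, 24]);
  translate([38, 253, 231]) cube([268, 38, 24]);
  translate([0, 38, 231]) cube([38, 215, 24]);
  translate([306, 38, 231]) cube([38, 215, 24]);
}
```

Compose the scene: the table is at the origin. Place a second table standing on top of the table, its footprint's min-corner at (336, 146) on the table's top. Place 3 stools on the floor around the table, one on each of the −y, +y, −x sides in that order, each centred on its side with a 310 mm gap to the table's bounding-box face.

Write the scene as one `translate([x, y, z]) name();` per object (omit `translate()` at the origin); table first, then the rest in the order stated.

table();
translate([336, 146, 682]) table_2();
translate([533, -601, 0]) stool();
translate([533, 1205, 0]) stool();
translate([-654, 302, 0]) stool();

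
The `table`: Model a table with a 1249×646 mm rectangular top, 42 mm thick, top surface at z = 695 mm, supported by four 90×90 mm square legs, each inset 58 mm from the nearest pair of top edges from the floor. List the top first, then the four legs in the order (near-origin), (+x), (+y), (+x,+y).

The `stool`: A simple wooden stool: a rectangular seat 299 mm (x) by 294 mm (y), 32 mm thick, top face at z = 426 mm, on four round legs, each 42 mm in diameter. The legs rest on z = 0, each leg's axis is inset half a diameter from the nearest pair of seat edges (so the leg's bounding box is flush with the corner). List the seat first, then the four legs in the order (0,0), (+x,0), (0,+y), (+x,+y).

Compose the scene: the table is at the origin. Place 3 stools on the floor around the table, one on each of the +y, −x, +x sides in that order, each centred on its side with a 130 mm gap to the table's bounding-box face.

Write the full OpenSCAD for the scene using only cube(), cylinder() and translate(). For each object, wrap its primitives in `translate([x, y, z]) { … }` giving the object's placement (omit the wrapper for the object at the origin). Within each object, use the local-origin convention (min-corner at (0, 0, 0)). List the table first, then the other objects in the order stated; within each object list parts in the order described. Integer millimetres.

translate([0, 0, 653]) cube([1249, 646, 42]);
translate([58, 58, 0]) cube([90, 90, 653]);
translate([1101, 58, 0]) cube([90, 90, 653]);
translate([58, 498, 0]) cube([90, 90, 653]);
translate([1101, 498, 0]) cube([90, 90, 653]);
translate([475, 776, 0]) {
  translate([0, 0, 394]) cube([299, 294, 32]);
  translate([21, 21, 0]) cylinder(h = 394, r = 21);
  translate([278, 21, 0]) cylinder(h = 394, r = 21);
  translate([21, 273, 0]) cylinder(h = 394, r = 21);
  translate([278, 273, 0]) cylinder(h = 394, r = 21);
}
translate([-429, 176, 0]) {
  translate([0, 0, 394]) cube([299, 294, 32]);
  translate([21, 21, 0]) cylinder(h = 394, r = 21);
  translate([278, 21, 0]) cylinder(h = 394, r = 21);
  translate([21, 273, 0]) cylinder(h = 394, r = 21);
  translate([278, 273, 0]) cylinder(h = 394, r = 21);
}
translate([1379, 176, 0]) {
  translate([0, 0, 394]) cube([299, 294, 32]);
  translate([21, 21, 0]) cylinder(h = 394, r = 21);
  translate([278, 21, 0]) cylinder(h = 394, r = 21);
  translate([21, 273, 0]) cylinder(h = 394, r = 21);
  translate([278, 273, 0]) cylinder(h = 394, r = 21);
}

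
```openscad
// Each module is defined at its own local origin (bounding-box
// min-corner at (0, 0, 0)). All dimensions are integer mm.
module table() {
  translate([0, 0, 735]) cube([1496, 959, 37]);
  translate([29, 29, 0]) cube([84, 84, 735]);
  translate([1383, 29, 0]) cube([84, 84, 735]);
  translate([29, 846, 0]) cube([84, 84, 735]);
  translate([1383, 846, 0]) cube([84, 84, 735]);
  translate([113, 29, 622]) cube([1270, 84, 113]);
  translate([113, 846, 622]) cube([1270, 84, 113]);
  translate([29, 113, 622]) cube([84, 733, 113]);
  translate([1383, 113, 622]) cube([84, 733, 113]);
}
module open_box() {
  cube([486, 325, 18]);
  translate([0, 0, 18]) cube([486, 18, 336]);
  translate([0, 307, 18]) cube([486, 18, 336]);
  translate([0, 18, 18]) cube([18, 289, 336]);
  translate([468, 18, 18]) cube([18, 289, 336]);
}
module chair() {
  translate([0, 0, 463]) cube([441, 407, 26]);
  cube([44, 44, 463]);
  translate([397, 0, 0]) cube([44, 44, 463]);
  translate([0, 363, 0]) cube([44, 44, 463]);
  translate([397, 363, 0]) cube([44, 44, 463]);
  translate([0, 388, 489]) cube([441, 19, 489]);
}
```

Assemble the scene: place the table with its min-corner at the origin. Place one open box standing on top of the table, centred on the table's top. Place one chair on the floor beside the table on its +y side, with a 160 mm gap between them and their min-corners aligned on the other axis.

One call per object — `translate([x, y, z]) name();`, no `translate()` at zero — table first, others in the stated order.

table();
translate([505, 317, 772]) open_box();
translate([0, 1119, 0]) chair();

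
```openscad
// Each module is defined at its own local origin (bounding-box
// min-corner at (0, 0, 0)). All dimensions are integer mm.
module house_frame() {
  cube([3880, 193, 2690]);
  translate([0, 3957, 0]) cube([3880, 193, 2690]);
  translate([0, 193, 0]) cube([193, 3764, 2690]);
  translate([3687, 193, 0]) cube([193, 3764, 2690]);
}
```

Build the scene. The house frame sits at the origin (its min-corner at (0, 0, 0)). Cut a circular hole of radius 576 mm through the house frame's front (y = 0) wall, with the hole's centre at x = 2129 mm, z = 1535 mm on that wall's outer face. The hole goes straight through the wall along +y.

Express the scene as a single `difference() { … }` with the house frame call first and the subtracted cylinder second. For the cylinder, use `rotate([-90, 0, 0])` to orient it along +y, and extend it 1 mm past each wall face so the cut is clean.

difference() {
  house_frame();
  translate([2129, -1, 1535]) rotate([-90, 0, 0]) cylinder(h = 195, r = 576);
}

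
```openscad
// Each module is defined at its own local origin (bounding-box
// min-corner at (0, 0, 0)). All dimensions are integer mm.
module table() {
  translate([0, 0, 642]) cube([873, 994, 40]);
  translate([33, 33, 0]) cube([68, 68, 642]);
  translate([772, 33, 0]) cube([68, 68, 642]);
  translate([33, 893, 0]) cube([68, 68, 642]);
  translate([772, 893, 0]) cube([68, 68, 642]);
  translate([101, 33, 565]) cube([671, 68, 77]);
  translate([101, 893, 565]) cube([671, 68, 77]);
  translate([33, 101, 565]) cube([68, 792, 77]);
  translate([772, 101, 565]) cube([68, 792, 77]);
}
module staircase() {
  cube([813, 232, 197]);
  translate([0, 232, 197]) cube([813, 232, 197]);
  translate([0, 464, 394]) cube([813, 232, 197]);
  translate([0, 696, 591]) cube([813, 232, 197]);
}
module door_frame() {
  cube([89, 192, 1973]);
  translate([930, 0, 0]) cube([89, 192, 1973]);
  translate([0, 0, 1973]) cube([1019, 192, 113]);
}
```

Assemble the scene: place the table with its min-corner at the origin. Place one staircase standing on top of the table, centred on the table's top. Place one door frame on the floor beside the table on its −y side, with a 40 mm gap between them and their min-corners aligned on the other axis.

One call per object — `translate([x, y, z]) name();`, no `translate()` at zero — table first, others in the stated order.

table();
translate([30, 33, 682]) staircase();
translate([0, -232, 0]) door_frame();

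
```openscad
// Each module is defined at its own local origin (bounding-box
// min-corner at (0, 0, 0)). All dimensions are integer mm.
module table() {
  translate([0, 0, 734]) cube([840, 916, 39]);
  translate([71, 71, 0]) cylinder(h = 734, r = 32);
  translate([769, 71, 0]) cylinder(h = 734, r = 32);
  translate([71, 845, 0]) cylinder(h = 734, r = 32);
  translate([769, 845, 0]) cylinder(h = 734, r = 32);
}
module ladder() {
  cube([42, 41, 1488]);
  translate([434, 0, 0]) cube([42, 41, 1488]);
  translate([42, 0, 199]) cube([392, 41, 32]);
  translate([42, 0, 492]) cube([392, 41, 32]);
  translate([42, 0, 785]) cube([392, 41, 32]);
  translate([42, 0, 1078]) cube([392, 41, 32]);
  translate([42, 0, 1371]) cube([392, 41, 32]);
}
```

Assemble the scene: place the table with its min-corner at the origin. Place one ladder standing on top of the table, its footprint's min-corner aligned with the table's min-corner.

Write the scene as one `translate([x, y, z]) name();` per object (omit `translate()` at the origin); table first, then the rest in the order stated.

table();
translate([0, 0, 773]) ladder();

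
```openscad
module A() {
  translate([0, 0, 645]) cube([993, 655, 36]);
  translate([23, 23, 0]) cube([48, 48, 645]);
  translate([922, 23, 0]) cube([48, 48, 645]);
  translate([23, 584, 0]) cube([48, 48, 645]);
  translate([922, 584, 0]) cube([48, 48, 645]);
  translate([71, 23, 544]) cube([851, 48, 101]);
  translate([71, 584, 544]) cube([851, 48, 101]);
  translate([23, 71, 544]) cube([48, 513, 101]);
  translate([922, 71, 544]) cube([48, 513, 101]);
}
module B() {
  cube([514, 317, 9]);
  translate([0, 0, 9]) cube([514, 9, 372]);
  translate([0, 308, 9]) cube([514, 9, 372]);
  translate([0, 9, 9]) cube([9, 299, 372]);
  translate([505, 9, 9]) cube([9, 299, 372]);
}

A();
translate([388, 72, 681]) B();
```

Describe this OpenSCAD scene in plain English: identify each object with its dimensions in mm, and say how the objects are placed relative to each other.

A is a table: top 993 mm (x) × 655 mm (y), 36 mm thick, upper face at z = 681 mm, on four 48×48 mm square legs, each inset 23 mm from the nearest pair of top edges, running from z = 0 to the bottom of the top. Four apron rails, 48 mm thick and 101 mm tall, run between adjacent legs with their top edges flush with the underside of the top and their outer faces flush with the legs' outer faces.

B is an open storage box with external size 514×317×381 mm and wall thickness 9 mm (the base is also 9 mm thick). The base covers the whole footprint; the four walls stand on the base, with the y-facing walls full-width and the x-facing walls fitting between their inner faces.

The open box is on top of the table.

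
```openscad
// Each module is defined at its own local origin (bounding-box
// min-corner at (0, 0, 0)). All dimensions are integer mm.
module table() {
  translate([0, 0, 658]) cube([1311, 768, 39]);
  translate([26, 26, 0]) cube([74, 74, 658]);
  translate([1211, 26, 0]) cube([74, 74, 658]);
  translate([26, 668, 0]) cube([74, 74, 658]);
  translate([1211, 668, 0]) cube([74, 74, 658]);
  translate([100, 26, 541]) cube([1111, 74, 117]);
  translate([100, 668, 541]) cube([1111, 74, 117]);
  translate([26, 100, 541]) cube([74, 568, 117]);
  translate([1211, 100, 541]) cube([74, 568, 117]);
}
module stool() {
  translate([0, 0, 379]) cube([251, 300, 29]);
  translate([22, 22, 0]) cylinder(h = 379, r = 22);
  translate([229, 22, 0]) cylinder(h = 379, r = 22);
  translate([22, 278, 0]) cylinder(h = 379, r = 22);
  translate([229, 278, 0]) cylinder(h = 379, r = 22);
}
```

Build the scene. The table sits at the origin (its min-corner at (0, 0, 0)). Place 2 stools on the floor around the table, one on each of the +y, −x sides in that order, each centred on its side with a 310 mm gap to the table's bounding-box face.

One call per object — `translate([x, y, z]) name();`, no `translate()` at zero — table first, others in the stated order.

table();
translate([530, 1078, 0]) stool();
translate([-561, 234, 0]) stool();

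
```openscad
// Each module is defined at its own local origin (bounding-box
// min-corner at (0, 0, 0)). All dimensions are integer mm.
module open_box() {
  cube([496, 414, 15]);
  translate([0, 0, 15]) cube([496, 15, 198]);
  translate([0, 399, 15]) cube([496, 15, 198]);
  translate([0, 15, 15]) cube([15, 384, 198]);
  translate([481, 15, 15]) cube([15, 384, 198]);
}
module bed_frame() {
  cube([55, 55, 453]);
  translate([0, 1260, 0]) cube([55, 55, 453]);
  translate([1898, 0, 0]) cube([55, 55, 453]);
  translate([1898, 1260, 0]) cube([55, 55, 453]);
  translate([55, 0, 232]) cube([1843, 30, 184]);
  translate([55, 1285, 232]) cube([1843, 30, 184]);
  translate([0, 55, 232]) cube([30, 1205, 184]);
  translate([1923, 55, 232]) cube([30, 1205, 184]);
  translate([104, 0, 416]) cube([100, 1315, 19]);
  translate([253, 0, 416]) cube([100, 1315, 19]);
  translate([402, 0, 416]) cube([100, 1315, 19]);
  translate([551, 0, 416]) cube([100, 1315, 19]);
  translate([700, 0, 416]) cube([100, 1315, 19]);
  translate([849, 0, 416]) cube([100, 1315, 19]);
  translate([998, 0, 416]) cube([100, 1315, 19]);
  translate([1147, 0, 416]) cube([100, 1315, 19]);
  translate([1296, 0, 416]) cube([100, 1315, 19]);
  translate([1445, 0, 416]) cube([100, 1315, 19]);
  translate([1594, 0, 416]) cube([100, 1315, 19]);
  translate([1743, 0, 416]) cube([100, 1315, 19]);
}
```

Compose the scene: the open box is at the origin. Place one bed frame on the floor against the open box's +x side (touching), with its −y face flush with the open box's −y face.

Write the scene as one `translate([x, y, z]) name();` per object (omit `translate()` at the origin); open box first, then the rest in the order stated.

open_box();
translate([496, 0, 0]) bed_frame();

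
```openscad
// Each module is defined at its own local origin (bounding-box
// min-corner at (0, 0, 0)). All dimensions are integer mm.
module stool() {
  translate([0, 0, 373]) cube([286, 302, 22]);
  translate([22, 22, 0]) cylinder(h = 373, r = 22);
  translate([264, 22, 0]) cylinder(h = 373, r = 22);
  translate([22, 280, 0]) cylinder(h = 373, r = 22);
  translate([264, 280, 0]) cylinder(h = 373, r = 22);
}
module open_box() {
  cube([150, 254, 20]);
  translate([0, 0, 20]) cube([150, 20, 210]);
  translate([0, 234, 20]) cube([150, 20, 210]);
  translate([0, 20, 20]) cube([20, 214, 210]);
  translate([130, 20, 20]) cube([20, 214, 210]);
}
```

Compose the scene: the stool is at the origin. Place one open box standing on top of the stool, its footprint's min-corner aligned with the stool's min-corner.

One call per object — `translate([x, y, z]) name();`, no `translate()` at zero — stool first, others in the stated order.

stool();
translate([0, 0, 395]) open_box();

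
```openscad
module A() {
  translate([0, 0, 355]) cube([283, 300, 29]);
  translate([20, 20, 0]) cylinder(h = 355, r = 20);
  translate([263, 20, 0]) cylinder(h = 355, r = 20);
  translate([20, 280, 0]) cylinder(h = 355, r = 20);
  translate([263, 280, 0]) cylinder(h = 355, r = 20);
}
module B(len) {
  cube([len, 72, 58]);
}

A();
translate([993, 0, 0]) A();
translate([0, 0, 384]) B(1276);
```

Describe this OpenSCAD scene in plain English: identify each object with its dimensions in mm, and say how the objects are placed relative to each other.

A is a four-legged stool. The seat is 283×300 mm, 29 mm thick, top at z = 384 mm. It stands on four round legs, each 40 mm in diameter, from z = 0 to the seat underside, each leg's axis is inset half a diameter from the nearest pair of seat edges (so the leg's bounding box is flush with the corner).

B is a rectangular beam 1276 mm long (x), 72 mm deep (y), 58 mm thick (z).

The beam spans the tops of two stools placed 710 mm apart, resting at z = 384 mm.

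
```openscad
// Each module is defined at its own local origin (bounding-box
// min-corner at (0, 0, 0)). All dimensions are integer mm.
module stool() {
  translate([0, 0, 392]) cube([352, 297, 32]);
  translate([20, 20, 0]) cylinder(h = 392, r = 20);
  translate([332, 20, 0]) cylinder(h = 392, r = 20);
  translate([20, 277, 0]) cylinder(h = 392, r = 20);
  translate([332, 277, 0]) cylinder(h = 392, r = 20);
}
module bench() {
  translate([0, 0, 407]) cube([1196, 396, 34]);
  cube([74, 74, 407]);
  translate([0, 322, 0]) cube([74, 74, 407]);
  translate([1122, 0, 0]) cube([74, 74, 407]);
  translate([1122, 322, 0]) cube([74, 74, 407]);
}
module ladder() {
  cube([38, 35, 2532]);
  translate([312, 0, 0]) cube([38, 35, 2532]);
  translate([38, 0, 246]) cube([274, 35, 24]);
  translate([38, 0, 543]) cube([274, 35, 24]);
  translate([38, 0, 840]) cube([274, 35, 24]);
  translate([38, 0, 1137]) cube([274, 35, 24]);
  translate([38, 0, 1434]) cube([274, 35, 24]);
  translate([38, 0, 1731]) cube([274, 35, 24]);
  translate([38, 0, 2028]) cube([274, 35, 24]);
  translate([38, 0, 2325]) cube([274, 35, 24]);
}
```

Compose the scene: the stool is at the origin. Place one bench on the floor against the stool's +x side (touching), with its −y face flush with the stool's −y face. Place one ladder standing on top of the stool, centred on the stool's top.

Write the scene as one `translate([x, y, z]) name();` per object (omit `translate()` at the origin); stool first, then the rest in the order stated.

stool();
translate([352, 0, 0]) bench();
translate([1, 131, 424]) ladder();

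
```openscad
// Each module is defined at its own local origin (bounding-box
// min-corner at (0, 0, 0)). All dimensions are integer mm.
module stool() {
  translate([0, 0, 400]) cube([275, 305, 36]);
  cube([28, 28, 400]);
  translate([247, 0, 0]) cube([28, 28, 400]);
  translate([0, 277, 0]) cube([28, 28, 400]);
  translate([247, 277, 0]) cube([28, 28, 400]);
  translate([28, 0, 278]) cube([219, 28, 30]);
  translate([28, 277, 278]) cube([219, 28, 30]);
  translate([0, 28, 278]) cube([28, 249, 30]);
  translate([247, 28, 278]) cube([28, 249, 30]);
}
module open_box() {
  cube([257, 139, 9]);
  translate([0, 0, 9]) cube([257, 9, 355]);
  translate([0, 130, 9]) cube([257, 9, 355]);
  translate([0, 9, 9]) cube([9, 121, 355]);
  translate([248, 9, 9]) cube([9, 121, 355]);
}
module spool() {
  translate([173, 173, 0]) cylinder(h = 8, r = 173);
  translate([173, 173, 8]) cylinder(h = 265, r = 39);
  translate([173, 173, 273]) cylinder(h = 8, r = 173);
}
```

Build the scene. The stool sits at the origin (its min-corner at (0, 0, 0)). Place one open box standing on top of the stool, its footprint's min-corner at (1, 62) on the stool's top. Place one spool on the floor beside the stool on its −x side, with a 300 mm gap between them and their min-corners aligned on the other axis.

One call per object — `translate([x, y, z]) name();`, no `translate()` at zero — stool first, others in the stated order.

stool();
translate([1, 62, 436]) open_box();
translate([-646, 0, 0]) spool();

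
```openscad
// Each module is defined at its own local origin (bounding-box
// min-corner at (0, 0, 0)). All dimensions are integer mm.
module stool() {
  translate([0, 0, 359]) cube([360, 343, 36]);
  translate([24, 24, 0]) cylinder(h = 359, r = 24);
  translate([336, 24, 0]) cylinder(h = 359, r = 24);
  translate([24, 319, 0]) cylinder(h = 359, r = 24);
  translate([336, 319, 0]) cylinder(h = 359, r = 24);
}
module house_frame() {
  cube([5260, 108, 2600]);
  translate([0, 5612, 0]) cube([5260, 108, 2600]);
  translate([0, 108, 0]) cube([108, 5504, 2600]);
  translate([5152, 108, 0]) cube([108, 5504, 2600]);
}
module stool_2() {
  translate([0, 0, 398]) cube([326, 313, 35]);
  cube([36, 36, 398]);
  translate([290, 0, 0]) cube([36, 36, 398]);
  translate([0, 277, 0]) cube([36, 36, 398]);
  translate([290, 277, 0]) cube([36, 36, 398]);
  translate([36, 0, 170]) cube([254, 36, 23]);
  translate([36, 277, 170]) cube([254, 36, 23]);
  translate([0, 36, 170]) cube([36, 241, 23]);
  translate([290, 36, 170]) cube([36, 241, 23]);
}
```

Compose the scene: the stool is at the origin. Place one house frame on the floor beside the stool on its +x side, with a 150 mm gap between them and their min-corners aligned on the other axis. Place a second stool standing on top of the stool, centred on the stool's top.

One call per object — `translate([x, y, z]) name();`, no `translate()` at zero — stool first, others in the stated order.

stool();
translate([510, 0, 0]) house_frame();
translate([17, 15, 395]) stool_2();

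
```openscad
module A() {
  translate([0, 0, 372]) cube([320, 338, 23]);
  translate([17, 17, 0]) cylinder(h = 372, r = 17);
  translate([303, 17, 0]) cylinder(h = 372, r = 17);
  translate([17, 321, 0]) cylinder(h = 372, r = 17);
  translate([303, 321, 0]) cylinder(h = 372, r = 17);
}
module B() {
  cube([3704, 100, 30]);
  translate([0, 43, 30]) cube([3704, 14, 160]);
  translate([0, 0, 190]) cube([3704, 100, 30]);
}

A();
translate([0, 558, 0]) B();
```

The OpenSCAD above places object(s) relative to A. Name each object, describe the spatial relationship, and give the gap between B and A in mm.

A is a stool. B is an I-beam. The I-beam is on the floor beside the stool on its +y side. The gap between the I-beam and the stool is 220 mm.

The I-beam's nearest face is 220 mm from the stool's +y face.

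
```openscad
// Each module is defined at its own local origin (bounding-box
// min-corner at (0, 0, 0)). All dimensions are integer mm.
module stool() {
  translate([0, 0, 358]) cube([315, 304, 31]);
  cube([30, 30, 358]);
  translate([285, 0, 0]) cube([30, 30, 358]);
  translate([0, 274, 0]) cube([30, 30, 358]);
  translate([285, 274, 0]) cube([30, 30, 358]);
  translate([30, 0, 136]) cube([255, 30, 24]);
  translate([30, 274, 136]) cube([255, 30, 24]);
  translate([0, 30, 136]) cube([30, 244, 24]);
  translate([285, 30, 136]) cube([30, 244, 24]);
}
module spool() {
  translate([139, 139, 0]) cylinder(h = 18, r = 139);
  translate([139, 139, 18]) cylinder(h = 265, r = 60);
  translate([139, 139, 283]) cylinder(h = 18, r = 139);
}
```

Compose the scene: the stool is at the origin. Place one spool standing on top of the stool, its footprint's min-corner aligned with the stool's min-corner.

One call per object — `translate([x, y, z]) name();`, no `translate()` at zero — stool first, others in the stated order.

stool();
translate([0, 0, 389]) spool();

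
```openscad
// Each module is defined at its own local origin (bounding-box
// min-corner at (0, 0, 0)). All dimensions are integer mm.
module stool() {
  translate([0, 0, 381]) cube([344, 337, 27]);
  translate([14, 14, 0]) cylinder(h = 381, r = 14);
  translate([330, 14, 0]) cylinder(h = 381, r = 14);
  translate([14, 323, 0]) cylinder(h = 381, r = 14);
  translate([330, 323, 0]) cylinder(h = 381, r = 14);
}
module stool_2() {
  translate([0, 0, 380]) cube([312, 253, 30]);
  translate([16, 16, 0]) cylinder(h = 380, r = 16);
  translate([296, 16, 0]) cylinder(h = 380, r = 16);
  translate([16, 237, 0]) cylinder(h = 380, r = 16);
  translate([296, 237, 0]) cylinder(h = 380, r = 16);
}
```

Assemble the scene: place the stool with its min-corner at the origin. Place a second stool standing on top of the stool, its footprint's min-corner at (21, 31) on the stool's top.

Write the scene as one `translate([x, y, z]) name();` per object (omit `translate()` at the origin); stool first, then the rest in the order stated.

stool();
translate([21, 31, 408]) stool_2();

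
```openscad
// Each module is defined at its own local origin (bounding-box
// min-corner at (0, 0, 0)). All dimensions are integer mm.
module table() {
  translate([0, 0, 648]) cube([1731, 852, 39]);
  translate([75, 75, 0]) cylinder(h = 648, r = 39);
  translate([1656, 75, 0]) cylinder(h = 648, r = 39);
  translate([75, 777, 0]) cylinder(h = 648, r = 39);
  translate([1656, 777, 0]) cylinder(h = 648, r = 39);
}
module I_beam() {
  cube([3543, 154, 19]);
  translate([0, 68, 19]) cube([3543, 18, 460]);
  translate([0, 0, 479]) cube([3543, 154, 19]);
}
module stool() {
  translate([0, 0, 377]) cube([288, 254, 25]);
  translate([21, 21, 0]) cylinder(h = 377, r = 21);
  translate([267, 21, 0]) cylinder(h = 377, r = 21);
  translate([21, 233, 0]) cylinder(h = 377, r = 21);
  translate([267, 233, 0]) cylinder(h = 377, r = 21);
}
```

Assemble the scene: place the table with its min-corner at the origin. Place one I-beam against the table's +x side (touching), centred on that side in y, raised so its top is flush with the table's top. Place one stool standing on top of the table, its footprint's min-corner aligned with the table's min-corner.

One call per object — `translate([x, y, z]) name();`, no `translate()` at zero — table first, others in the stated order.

table();
translate([1731, 349, 189]) I_beam();
translate([0, 0, 687]) stool();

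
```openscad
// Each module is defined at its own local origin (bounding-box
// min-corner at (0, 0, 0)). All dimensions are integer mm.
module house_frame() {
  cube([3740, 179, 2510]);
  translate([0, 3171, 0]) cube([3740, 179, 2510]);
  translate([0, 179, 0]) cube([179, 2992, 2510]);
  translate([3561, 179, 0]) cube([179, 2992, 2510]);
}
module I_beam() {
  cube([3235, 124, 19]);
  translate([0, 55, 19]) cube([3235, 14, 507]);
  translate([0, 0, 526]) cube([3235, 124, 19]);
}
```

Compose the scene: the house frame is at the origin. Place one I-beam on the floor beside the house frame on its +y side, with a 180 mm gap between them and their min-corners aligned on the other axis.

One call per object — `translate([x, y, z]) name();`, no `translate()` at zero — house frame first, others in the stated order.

house_frame();
translate([0, 3530, 0]) I_beam();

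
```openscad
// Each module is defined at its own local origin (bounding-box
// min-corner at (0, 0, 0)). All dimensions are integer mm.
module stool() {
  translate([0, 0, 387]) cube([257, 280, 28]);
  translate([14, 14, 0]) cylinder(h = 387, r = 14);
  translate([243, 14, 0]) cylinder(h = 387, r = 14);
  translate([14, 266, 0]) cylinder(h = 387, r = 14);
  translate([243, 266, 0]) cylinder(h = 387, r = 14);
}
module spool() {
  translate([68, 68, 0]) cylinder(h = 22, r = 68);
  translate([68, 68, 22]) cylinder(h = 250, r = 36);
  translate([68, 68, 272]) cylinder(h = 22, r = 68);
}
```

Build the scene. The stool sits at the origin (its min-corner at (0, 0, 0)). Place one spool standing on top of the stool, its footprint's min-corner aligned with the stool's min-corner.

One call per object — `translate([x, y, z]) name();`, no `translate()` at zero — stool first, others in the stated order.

stool();
translate([0, 0, 415]) spool();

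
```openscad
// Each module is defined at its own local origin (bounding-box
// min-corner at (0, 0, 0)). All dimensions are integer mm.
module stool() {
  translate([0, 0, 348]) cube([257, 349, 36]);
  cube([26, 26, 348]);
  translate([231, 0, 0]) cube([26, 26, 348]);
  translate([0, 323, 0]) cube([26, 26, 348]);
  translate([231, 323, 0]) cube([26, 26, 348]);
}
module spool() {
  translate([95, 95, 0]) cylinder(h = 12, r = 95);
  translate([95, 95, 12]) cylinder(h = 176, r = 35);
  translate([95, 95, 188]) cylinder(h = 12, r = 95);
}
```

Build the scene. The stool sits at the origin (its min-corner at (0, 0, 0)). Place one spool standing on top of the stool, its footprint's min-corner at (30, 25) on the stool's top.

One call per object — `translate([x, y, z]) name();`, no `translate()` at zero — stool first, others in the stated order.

stool();
translate([30, 25, 384]) spool();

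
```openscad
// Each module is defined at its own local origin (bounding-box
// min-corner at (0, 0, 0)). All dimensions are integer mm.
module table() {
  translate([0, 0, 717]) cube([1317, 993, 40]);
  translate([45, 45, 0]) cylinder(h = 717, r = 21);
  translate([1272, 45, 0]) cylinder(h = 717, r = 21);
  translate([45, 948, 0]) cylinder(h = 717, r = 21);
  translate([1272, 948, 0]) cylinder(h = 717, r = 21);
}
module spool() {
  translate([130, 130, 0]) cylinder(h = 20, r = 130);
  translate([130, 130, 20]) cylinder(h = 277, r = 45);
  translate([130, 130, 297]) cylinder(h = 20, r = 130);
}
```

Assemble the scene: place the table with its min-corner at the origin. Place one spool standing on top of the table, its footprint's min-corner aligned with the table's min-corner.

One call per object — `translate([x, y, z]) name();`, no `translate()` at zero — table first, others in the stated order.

table();
translate([0, 0, 757]) spool();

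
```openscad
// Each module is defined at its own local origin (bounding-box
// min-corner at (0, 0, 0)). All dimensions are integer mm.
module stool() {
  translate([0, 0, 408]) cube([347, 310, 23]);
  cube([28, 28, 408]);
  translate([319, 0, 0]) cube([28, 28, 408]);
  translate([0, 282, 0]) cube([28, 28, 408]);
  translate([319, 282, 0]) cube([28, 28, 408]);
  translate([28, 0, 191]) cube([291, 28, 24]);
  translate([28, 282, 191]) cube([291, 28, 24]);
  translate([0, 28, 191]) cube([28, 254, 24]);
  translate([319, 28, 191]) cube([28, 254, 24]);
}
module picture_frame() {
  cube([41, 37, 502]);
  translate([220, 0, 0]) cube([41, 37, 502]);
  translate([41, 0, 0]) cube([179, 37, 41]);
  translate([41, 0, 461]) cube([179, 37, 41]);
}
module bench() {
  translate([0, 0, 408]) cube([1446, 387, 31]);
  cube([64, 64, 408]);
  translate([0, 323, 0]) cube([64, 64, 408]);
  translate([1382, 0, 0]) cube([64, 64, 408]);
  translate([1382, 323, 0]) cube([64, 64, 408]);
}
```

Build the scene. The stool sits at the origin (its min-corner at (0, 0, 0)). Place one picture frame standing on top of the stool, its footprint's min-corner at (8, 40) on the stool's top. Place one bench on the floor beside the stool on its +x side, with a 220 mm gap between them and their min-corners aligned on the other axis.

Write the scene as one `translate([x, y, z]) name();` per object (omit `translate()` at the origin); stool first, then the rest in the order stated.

stool();
translate([8, 40, 431]) picture_frame();
translate([567, 0, 0]) bench();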